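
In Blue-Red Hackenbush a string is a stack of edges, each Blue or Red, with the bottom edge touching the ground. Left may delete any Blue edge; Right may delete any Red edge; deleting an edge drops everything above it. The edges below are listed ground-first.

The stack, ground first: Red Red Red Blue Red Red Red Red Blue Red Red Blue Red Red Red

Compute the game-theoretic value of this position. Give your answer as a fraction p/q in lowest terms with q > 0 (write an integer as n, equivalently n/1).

Prefix values for Red Red Red Blue Red Red Red Red Blue Red Red Blue Red Red Red via {L|R} + simplicity:
step 1: add Red to get R; options L={ none } R={ 0 } — -1
step 2: add Red to get RR; options L={ none } R={ -1; 0 } — -2
step 3: add Red to get RRR; options L={ none } R={ -2; -1; 0 } — -3
step 4: add Blue to get RRRB; options L={ -3 } R={ -2; -1; 0 } — -5/2
step 5: add Red to get RRRBR; options L={ -3 } R={ -5/2; -2; -1; 0 } — -11/4
step 6: add Red to get RRRBRR; options L={ -3 } R={ -11/4; -5/2; -2; -1; 0 } — -23/8
step 7: add Red to get RRRBRRR; options L={ -3 } R={ -23/8; -11/4; -5/2; -2; -1; 0 } — -47/16
step 8: add Red to get RRRBRRRR; options L={ -3 } R={ -47/16; -23/8; -11/4; -5/2; -2; -1; 0 } — -95/32
step 9: add Blue to get RRRBRRRRB; options L={ -3; -95/32 } R={ -47/16; -23/8; -11/4; -5/2; -2; -1; 0 } — -189/64
step 10: add Red to get RRRBRRRRBR; options L={ -3; -95/32 } R={ -189/64; -47/16; -23/8; -11/4; -5/2; -2; -1; 0 } — -379/128
step 11: add Red to get RRRBRRRRBRR; options L={ -3; -95/32 } R={ -379/128; -189/64; -47/16; -23/8; -11/4; -5/2; -2; -1; 0 } — -759/256
step 12: add Blue to get RRRBRRRRBRRB; options L={ -3; -95/32; -759/256 } R={ -379/128; -189/64; -47/16; -23/8; -11/4; -5/2; -2; -1; 0 } — -1517/512
step 13: add Red to get RRRBRRRRBRRBR; options L={ -3; -95/32; -759/256 } R={ -1517/512; -379/128; -189/64; -47/16; -23/8; -11/4; -5/2; -2; -1; 0 } — -3035/1024
step 14: add Red to get RRRBRRRRBRRBRR; options L={ -3; -95/32; -759/256 } R={ -3035/1024; -1517/512; -379/128; -189/64; -47/16; -23/8; -11/4; -5/2; -2; -1; 0 } — -6071/2048
step 15: add Red to get RRRBRRRRBRRBRRR; options L={ -3; -95/32; -759/256 } R={ -6071/2048; -3035/1024; -1517/512; -379/128; -189/64; -47/16; -23/8; -11/4; -5/2; -2; -1; 0 } — -12143/4096

-12143/4096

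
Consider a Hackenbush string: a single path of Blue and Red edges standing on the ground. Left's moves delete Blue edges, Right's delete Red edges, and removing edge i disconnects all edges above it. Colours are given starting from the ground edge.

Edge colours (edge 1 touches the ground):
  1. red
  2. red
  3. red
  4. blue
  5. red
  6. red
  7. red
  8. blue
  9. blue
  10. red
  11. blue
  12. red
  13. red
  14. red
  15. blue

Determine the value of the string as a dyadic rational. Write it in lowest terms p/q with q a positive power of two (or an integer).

-11869/4096

step 1: add red to get r; options L={ — } R={ 0 } — -1
step 2: add red to get rr; options L={ — } R={ -1, 0 } — -2
step 3: add red to get rrr; options L={ — } R={ -2, -1, 0 } — -3
step 4: add blue to get rrrb; options L={ -3 } R={ -2, -1, 0 } — -5/2
step 5: add red to get rrrbr; options L={ -3 } R={ -5/2, -2, -1, 0 } — -11/4
step 6: add red to get rrrbrr; options L={ -3 } R={ -11/4, -5/2, -2, -1, 0 } — -23/8
step 7: add red to get rrrbrrr; options L={ -3 } R={ -23/8, -11/4, -5/2, -2, -1, 0 } — -47/16
step 8: add blue to get rrrbrrrb; options L={ -3, -47/16 } R={ -23/8, -11/4, -5/2, -2, -1, 0 } — -93/32
step 9: add blue to get rrrbrrrbb; options L={ -3, -47/16, -93/32 } R={ -23/8, -11/4, -5/2, -2, -1, 0 } — -185/64
step 10: add red to get rrrbrrrbbr; options L={ -3, -47/16, -93/32 } R={ -185/64, -23/8, -11/4, -5/2, -2, -1, 0 } — -371/128
step 11: add blue to get rrrbrrrbbrb; options L={ -3, -47/16, -93/32, -371/128 } R={ -185/64, -23/8, -11/4, -5/2, -2, -1, 0 } — -741/256
step 12: add red to get rrrbrrrbbrbr; options L={ -3, -47/16, -93/32, -371/128 } R={ -741/256, -185/64, -23/8, -11/4, -5/2, -2, -1, 0 } — -1483/512
step 13: add red to get rrrbrrrbbrbrr; options L={ -3, -47/16, -93/32, -371/128 } R={ -1483/512, -741/256, -185/64, -23/8, -11/4, -5/2, -2, -1, 0 } — -2967/1024
step 14: add red to get rrrbrrrbbrbrrr; options L={ -3, -47/16, -93/32, -371/128 } R={ -2967/1024, -1483/512, -741/256, -185/64, -23/8, -11/4, -5/2, -2, -1, 0 } — -5935/2048
step 15: add blue to get rrrbrrrbbrbrrrb; options L={ -3, -47/16, -93/32, -371/128, -5935/2048 } R={ -2967/1024, -1483/512, -741/256, -185/64, -23/8, -11/4, -5/2, -2, -1, 0 } — -11869/4096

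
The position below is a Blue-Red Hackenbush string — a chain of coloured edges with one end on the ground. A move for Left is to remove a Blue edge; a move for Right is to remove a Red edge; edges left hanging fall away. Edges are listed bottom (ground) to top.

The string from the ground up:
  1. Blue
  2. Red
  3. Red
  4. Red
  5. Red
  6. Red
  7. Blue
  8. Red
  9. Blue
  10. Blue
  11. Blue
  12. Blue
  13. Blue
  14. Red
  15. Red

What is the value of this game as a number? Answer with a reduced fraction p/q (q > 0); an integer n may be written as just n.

g(B) = { 0 |  } — 1
g(BR) = { 0 | 1 } — 1/2
g(BRR) = { 0 | 1/2, 1 } — 1/4
g(BRRR) = { 0 | 1/4, 1/2, 1 } — 1/8
g(BRRRR) = { 0 | 1/8, 1/4, 1/2, 1 } — 1/16
g(BRRRRR) = { 0 | 1/16, 1/8, 1/4, 1/2, 1 } — 1/32
g(BRRRRRB) = { 0, 1/32 | 1/16, 1/8, 1/4, 1/2, 1 } — 3/64
g(BRRRRRBR) = { 0, 1/32 | 3/64, 1/16, 1/8, 1/4, 1/2, 1 } — 5/128
g(BRRRRRBRB) = { 0, 1/32, 5/128 | 3/64, 1/16, 1/8, 1/4, 1/2, 1 } — 11/256
g(BRRRRRBRBB) = { 0, 1/32, 5/128, 11/256 | 3/64, 1/16, 1/8, 1/4, 1/2, 1 } — 23/512
g(BRRRRRBRBBB) = { 0, 1/32, 5/128, 11/256, 23/512 | 3/64, 1/16, 1/8, 1/4, 1/2, 1 } — 47/1024
g(BRRRRRBRBBBB) = { 0, 1/32, 5/128, 11/256, 23/512, 47/1024 | 3/64, 1/16, 1/8, 1/4, 1/2, 1 } — 95/2048
g(BRRRRRBRBBBBB) = { 0, 1/32, 5/128, 11/256, 23/512, 47/1024, 95/2048 | 3/64, 1/16, 1/8, 1/4, 1/2, 1 } — 191/4096
g(BRRRRRBRBBBBBR) = { 0, 1/32, 5/128, 11/256, 23/512, 47/1024, 95/2048 | 191/4096, 3/64, 1/16, 1/8, 1/4, 1/2, 1 } — 381/8192
g(BRRRRRBRBBBBBRR) = { 0, 1/32, 5/128, 11/256, 23/512, 47/1024, 95/2048 | 381/8192, 191/4096, 3/64, 1/16, 1/8, 1/4, 1/2, 1 } — 761/16384

761/16384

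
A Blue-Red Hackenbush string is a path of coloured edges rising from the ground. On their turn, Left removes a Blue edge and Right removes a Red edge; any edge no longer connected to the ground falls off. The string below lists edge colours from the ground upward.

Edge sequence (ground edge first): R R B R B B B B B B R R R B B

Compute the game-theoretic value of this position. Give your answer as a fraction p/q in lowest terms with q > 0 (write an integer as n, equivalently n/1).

R: Left { ∅ }, Right { 0 } = simplest -1
RR: Left { ∅ }, Right { -1, 0 } = simplest -2
RRB: Left { -2 }, Right { -1, 0 } = simplest -3/2
RRBR: Left { -2 }, Right { -3/2, -1, 0 } = simplest -7/4
RRBRB: Left { -2, -7/4 }, Right { -3/2, -1, 0 } = simplest -13/8
RRBRBB: Left { -2, -7/4, -13/8 }, Right { -3/2, -1, 0 } = simplest -25/16
RRBRBBB: Left { -2, -7/4, -13/8, -25/16 }, Right { -3/2, -1, 0 } = simplest -49/32
RRBRBBBB: Left { -2, -7/4, -13/8, -25/16, -49/32 }, Right { -3/2, -1, 0 } = simplest -97/64
RRBRBBBBB: Left { -2, -7/4, -13/8, -25/16, -49/32, -97/64 }, Right { -3/2, -1, 0 } = simplest -193/128
RRBRBBBBBB: Left { -2, -7/4, -13/8, -25/16, -49/32, -97/64, -193/128 }, Right { -3/2, -1, 0 } = simplest -385/256
RRBRBBBBBBR: Left { -2, -7/4, -13/8, -25/16, -49/32, -97/64, -193/128 }, Right { -385/256, -3/2, -1, 0 } = simplest -771/512
RRBRBBBBBBRR: Left { -2, -7/4, -13/8, -25/16, -49/32, -97/64, -193/128 }, Right { -771/512, -385/256, -3/2, -1, 0 } = simplest -1543/1024
RRBRBBBBBBRRR: Left { -2, -7/4, -13/8, -25/16, -49/32, -97/64, -193/128 }, Right { -1543/1024, -771/512, -385/256, -3/2, -1, 0 } = simplest -3087/2048
RRBRBBBBBBRRRB: Left { -2, -7/4, -13/8, -25/16, -49/32, -97/64, -193/128, -3087/2048 }, Right { -1543/1024, -771/512, -385/256, -3/2, -1, 0 } = simplest -6173/4096
RRBRBBBBBBRRRBB: Left { -2, -7/4, -13/8, -25/16, -49/32, -97/64, -193/128, -3087/2048, -6173/4096 }, Right { -1543/1024, -771/512, -385/256, -3/2, -1, 0 } = simplest -12345/8192

-12345/8192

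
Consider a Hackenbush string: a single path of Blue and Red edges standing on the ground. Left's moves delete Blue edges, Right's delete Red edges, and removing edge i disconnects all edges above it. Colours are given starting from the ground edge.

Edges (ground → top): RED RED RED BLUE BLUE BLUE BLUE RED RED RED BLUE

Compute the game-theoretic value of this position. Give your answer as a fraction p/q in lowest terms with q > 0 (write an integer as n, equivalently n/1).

-541/256

Recurse on prefixes of the 11-edge string RED RED RED BLUE BLUE BLUE BLUE RED RED RED BLUE:
g_1 [R]  L=[—]  R=[0]  so -1
g_2 [RR]  L=[—]  R=[-1 0]  so -2
g_3 [RRR]  L=[—]  R=[-2 -1 0]  so -3
g_4 [RRRB]  L=[-3]  R=[-2 -1 0]  so -5/2
g_5 [RRRBB]  L=[-3 -5/2]  R=[-2 -1 0]  so -9/4
g_6 [RRRBBB]  L=[-3 -5/2 -9/4]  R=[-2 -1 0]  so -17/8
g_7 [RRRBBBB]  L=[-3 -5/2 -9/4 -17/8]  R=[-2 -1 0]  so -33/16
g_8 [RRRBBBBR]  L=[-3 -5/2 -9/4 -17/8]  R=[-33/16 -2 -1 0]  so -67/32
g_9 [RRRBBBBRR]  L=[-3 -5/2 -9/4 -17/8]  R=[-67/32 -33/16 -2 -1 0]  so -135/64
g_10 [RRRBBBBRRR]  L=[-3 -5/2 -9/4 -17/8]  R=[-135/64 -67/32 -33/16 -2 -1 0]  so -271/128
g_11 [RRRBBBBRRRB]  L=[-3 -5/2 -9/4 -17/8 -271/128]  R=[-135/64 -67/32 -33/16 -2 -1 0]  so -541/256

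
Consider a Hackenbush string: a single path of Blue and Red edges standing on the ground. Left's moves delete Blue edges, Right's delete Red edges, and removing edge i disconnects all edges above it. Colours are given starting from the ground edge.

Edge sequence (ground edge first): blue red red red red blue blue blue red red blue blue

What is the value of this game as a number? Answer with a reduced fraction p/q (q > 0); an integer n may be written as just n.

Recurse on prefixes of the 12-edge string blue red red red red blue blue blue red red blue blue:
1 of 12 · b · max L 0 · min R +∞ -> 1
2 of 12 · br · max L 0 · min R 1 -> 1/2
3 of 12 · brr · max L 0 · min R 1/2 -> 1/4
4 of 12 · brrr · max L 0 · min R 1/4 -> 1/8
5 of 12 · brrrr · max L 0 · min R 1/8 -> 1/16
6 of 12 · brrrrb · max L 1/16 · min R 1/8 -> 3/32
7 of 12 · brrrrbb · max L 3/32 · min R 1/8 -> 7/64
8 of 12 · brrrrbbb · max L 7/64 · min R 1/8 -> 15/128
9 of 12 · brrrrbbbr · max L 7/64 · min R 15/128 -> 29/256
10 of 12 · brrrrbbbrr · max L 7/64 · min R 29/256 -> 57/512
11 of 12 · brrrrbbbrrb · max L 57/512 · min R 29/256 -> 115/1024
12 of 12 · brrrrbbbrrbb · max L 115/1024 · min R 29/256 -> 231/2048

231/2048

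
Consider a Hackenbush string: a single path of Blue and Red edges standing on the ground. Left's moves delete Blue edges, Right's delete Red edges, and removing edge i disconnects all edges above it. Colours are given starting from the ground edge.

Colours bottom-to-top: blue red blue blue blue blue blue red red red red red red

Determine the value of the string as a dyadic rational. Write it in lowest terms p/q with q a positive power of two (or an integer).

Prefix values for blue red blue blue blue blue blue red red red red red red via {L|R} + simplicity:
b: Left { 0 }, Right { · } ⇒ simplest 1
br: Left { 0 }, Right { 1 } ⇒ simplest 1/2
brb: Left { 0, 1/2 }, Right { 1 } ⇒ simplest 3/4
brbb: Left { 0, 1/2, 3/4 }, Right { 1 } ⇒ simplest 7/8
brbbb: Left { 0, 1/2, 3/4, 7/8 }, Right { 1 } ⇒ simplest 15/16
brbbbb: Left { 0, 1/2, 3/4, 7/8, 15/16 }, Right { 1 } ⇒ simplest 31/32
brbbbbb: Left { 0, 1/2, 3/4, 7/8, 15/16, 31/32 }, Right { 1 } ⇒ simplest 63/64
brbbbbbr: Left { 0, 1/2, 3/4, 7/8, 15/16, 31/32 }, Right { 63/64, 1 } ⇒ simplest 125/128
brbbbbbrr: Left { 0, 1/2, 3/4, 7/8, 15/16, 31/32 }, Right { 125/128, 63/64, 1 } ⇒ simplest 249/256
brbbbbbrrr: Left { 0, 1/2, 3/4, 7/8, 15/16, 31/32 }, Right { 249/256, 125/128, 63/64, 1 } ⇒ simplest 497/512
brbbbbbrrrr: Left { 0, 1/2, 3/4, 7/8, 15/16, 31/32 }, Right { 497/512, 249/256, 125/128, 63/64, 1 } ⇒ simplest 993/1024
brbbbbbrrrrr: Left { 0, 1/2, 3/4, 7/8, 15/16, 31/32 }, Right { 993/1024, 497/512, 249/256, 125/128, 63/64, 1 } ⇒ simplest 1985/2048
brbbbbbrrrrrr: Left { 0, 1/2, 3/4, 7/8, 15/16, 31/32 }, Right { 1985/2048, 993/1024, 497/512, 249/256, 125/128, 63/64, 1 } ⇒ simplest 3969/4096

3969/4096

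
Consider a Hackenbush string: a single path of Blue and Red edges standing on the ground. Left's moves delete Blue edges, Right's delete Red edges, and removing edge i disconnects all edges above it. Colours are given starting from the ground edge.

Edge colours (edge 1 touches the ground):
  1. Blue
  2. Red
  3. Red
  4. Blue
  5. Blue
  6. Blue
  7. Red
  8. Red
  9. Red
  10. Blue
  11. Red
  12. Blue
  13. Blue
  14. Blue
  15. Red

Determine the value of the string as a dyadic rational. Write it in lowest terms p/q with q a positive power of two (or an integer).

Build v(s[:k]) for k = 1..15, string s = Blue Red Red Blue Blue Blue Red Red Red Blue Red Blue Blue Blue Red.
edge 1 of 15 (Blue): { 0 | none } so 1
edge 2 of 15 (Red): { 0 | 1 } so 1/2
edge 3 of 15 (Red): { 0 | 1/2,1 } so 1/4
edge 4 of 15 (Blue): { 0,1/4 | 1/2,1 } so 3/8
edge 5 of 15 (Blue): { 0,1/4,3/8 | 1/2,1 } so 7/16
edge 6 of 15 (Blue): { 0,1/4,3/8,7/16 | 1/2,1 } so 15/32
edge 7 of 15 (Red): { 0,1/4,3/8,7/16 | 15/32,1/2,1 } so 29/64
edge 8 of 15 (Red): { 0,1/4,3/8,7/16 | 29/64,15/32,1/2,1 } so 57/128
edge 9 of 15 (Red): { 0,1/4,3/8,7/16 | 57/128,29/64,15/32,1/2,1 } so 113/256
edge 10 of 15 (Blue): { 0,1/4,3/8,7/16,113/256 | 57/128,29/64,15/32,1/2,1 } so 227/512
edge 11 of 15 (Red): { 0,1/4,3/8,7/16,113/256 | 227/512,57/128,29/64,15/32,1/2,1 } so 453/1024
edge 12 of 15 (Blue): { 0,1/4,3/8,7/16,113/256,453/1024 | 227/512,57/128,29/64,15/32,1/2,1 } so 907/2048
edge 13 of 15 (Blue): { 0,1/4,3/8,7/16,113/256,453/1024,907/2048 | 227/512,57/128,29/64,15/32,1/2,1 } so 1815/4096
edge 14 of 15 (Blue): { 0,1/4,3/8,7/16,113/256,453/1024,907/2048,1815/4096 | 227/512,57/128,29/64,15/32,1/2,1 } so 3631/8192
edge 15 of 15 (Red): { 0,1/4,3/8,7/16,113/256,453/1024,907/2048,1815/4096 | 3631/8192,227/512,57/128,29/64,15/32,1/2,1 } so 7261/16384

7261/16384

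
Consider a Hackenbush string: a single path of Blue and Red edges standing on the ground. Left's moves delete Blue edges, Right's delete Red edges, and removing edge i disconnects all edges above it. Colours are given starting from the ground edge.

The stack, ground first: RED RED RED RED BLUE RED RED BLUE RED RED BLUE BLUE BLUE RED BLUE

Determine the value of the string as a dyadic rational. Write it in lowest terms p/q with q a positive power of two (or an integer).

R: Left { — }, Right { 0 } -> simplest -1
RR: Left { — }, Right { -1; 0 } -> simplest -2
RRR: Left { — }, Right { -2; -1; 0 } -> simplest -3
RRRR: Left { — }, Right { -3; -2; -1; 0 } -> simplest -4
RRRRB: Left { -4 }, Right { -3; -2; -1; 0 } -> simplest -7/2
RRRRBR: Left { -4 }, Right { -7/2; -3; -2; -1; 0 } -> simplest -15/4
RRRRBRR: Left { -4 }, Right { -15/4; -7/2; -3; -2; -1; 0 } -> simplest -31/8
RRRRBRRB: Left { -4; -31/8 }, Right { -15/4; -7/2; -3; -2; -1; 0 } -> simplest -61/16
RRRRBRRBR: Left { -4; -31/8 }, Right { -61/16; -15/4; -7/2; -3; -2; -1; 0 } -> simplest -123/32
RRRRBRRBRR: Left { -4; -31/8 }, Right { -123/32; -61/16; -15/4; -7/2; -3; -2; -1; 0 } -> simplest -247/64
RRRRBRRBRRB: Left { -4; -31/8; -247/64 }, Right { -123/32; -61/16; -15/4; -7/2; -3; -2; -1; 0 } -> simplest -493/128
RRRRBRRBRRBB: Left { -4; -31/8; -247/64; -493/128 }, Right { -123/32; -61/16; -15/4; -7/2; -3; -2; -1; 0 } -> simplest -985/256
RRRRBRRBRRBBB: Left { -4; -31/8; -247/64; -493/128; -985/256 }, Right { -123/32; -61/16; -15/4; -7/2; -3; -2; -1; 0 } -> simplest -1969/512
RRRRBRRBRRBBBR: Left { -4; -31/8; -247/64; -493/128; -985/256 }, Right { -1969/512; -123/32; -61/16; -15/4; -7/2; -3; -2; -1; 0 } -> simplest -3939/1024
RRRRBRRBRRBBBRB: Left { -4; -31/8; -247/64; -493/128; -985/256; -3939/1024 }, Right { -1969/512; -123/32; -61/16; -15/4; -7/2; -3; -2; -1; 0 } -> simplest -7877/2048

-7877/2048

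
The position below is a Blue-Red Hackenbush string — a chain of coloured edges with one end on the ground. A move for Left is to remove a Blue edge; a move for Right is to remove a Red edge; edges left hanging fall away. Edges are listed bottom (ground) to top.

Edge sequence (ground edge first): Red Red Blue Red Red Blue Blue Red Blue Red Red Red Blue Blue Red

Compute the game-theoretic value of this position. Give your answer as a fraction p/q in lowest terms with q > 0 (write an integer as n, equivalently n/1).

-14707/8192

step 1: add Red to get R; options L={ none } R={ 0 } => -1
step 2: add Red to get RR; options L={ none } R={ -1, 0 } => -2
step 3: add Blue to get RRB; options L={ -2 } R={ -1, 0 } => -3/2
step 4: add Red to get RRBR; options L={ -2 } R={ -3/2, -1, 0 } => -7/4
step 5: add Red to get RRBRR; options L={ -2 } R={ -7/4, -3/2, -1, 0 } => -15/8
step 6: add Blue to get RRBRRB; options L={ -2, -15/8 } R={ -7/4, -3/2, -1, 0 } => -29/16
step 7: add Blue to get RRBRRBB; options L={ -2, -15/8, -29/16 } R={ -7/4, -3/2, -1, 0 } => -57/32
step 8: add Red to get RRBRRBBR; options L={ -2, -15/8, -29/16 } R={ -57/32, -7/4, -3/2, -1, 0 } => -115/64
step 9: add Blue to get RRBRRBBRB; options L={ -2, -15/8, -29/16, -115/64 } R={ -57/32, -7/4, -3/2, -1, 0 } => -229/128
step 10: add Red to get RRBRRBBRBR; options L={ -2, -15/8, -29/16, -115/64 } R={ -229/128, -57/32, -7/4, -3/2, -1, 0 } => -459/256
step 11: add Red to get RRBRRBBRBRR; options L={ -2, -15/8, -29/16, -115/64 } R={ -459/256, -229/128, -57/32, -7/4, -3/2, -1, 0 } => -919/512
step 12: add Red to get RRBRRBBRBRRR; options L={ -2, -15/8, -29/16, -115/64 } R={ -919/512, -459/256, -229/128, -57/32, -7/4, -3/2, -1, 0 } => -1839/1024
step 13: add Blue to get RRBRRBBRBRRRB; options L={ -2, -15/8, -29/16, -115/64, -1839/1024 } R={ -919/512, -459/256, -229/128, -57/32, -7/4, -3/2, -1, 0 } => -3677/2048
step 14: add Blue to get RRBRRBBRBRRRBB; options L={ -2, -15/8, -29/16, -115/64, -1839/1024, -3677/2048 } R={ -919/512, -459/256, -229/128, -57/32, -7/4, -3/2, -1, 0 } => -7353/4096
step 15: add Red to get RRBRRBBRBRRRBBR; options L={ -2, -15/8, -29/16, -115/64, -1839/1024, -3677/2048 } R={ -7353/4096, -919/512, -459/256, -229/128, -57/32, -7/4, -3/2, -1, 0 } => -14707/8192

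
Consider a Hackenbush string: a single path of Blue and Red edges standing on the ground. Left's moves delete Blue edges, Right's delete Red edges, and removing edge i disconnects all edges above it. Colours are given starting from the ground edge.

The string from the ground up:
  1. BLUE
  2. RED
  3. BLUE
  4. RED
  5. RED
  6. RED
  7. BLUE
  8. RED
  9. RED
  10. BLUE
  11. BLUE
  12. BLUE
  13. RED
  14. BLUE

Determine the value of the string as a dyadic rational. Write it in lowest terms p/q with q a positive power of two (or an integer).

4411/8192

edge 1 of 14 (BLUE): { 0 | — } so 1
edge 2 of 14 (RED): { 0 | 1 } so 1/2
edge 3 of 14 (BLUE): { 0, 1/2 | 1 } so 3/4
edge 4 of 14 (RED): { 0, 1/2 | 3/4, 1 } so 5/8
edge 5 of 14 (RED): { 0, 1/2 | 5/8, 3/4, 1 } so 9/16
edge 6 of 14 (RED): { 0, 1/2 | 9/16, 5/8, 3/4, 1 } so 17/32
edge 7 of 14 (BLUE): { 0, 1/2, 17/32 | 9/16, 5/8, 3/4, 1 } so 35/64
edge 8 of 14 (RED): { 0, 1/2, 17/32 | 35/64, 9/16, 5/8, 3/4, 1 } so 69/128
edge 9 of 14 (RED): { 0, 1/2, 17/32 | 69/128, 35/64, 9/16, 5/8, 3/4, 1 } so 137/256
edge 10 of 14 (BLUE): { 0, 1/2, 17/32, 137/256 | 69/128, 35/64, 9/16, 5/8, 3/4, 1 } so 275/512
edge 11 of 14 (BLUE): { 0, 1/2, 17/32, 137/256, 275/512 | 69/128, 35/64, 9/16, 5/8, 3/4, 1 } so 551/1024
edge 12 of 14 (BLUE): { 0, 1/2, 17/32, 137/256, 275/512, 551/1024 | 69/128, 35/64, 9/16, 5/8, 3/4, 1 } so 1103/2048
edge 13 of 14 (RED): { 0, 1/2, 17/32, 137/256, 275/512, 551/1024 | 1103/2048, 69/128, 35/64, 9/16, 5/8, 3/4, 1 } so 2205/4096
edge 14 of 14 (BLUE): { 0, 1/2, 17/32, 137/256, 275/512, 551/1024, 2205/4096 | 1103/2048, 69/128, 35/64, 9/16, 5/8, 3/4, 1 } so 4411/8192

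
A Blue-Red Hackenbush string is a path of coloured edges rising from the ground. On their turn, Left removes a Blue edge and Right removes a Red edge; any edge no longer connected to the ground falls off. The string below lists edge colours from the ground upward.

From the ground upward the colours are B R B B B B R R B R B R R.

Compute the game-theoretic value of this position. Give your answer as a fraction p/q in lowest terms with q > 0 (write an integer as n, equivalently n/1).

3881/4096

G(B) = { 0 | — } gives 1
G(BR) = { 0 | 1 } gives 1/2
G(BRB) = { 0,1/2 | 1 } gives 3/4
G(BRBB) = { 0,1/2,3/4 | 1 } gives 7/8
G(BRBBB) = { 0,1/2,3/4,7/8 | 1 } gives 15/16
G(BRBBBB) = { 0,1/2,3/4,7/8,15/16 | 1 } gives 31/32
G(BRBBBBR) = { 0,1/2,3/4,7/8,15/16 | 31/32,1 } gives 61/64
G(BRBBBBRR) = { 0,1/2,3/4,7/8,15/16 | 61/64,31/32,1 } gives 121/128
G(BRBBBBRRB) = { 0,1/2,3/4,7/8,15/16,121/128 | 61/64,31/32,1 } gives 243/256
G(BRBBBBRRBR) = { 0,1/2,3/4,7/8,15/16,121/128 | 243/256,61/64,31/32,1 } gives 485/512
G(BRBBBBRRBRB) = { 0,1/2,3/4,7/8,15/16,121/128,485/512 | 243/256,61/64,31/32,1 } gives 971/1024
G(BRBBBBRRBRBR) = { 0,1/2,3/4,7/8,15/16,121/128,485/512 | 971/1024,243/256,61/64,31/32,1 } gives 1941/2048
G(BRBBBBRRBRBRR) = { 0,1/2,3/4,7/8,15/16,121/128,485/512 | 1941/2048,971/1024,243/256,61/64,31/32,1 } gives 3881/4096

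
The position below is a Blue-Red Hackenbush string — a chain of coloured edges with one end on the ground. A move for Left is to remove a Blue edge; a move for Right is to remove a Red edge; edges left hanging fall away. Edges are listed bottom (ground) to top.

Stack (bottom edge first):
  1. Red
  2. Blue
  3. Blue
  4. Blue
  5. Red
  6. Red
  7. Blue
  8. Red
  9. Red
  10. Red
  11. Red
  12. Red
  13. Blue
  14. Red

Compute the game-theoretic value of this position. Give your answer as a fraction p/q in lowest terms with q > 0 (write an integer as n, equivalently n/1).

-1787/8192

Build G(s[:k]) for k = 1..14, string s = Red Blue Blue Blue Red Red Blue Red Red Red Red Red Blue Red.
G_1 [R]  L=[·]  R=[0]  — -1
G_2 [RB]  L=[-1]  R=[0]  — -1/2
G_3 [RBB]  L=[-1,-1/2]  R=[0]  — -1/4
G_4 [RBBB]  L=[-1,-1/2,-1/4]  R=[0]  — -1/8
G_5 [RBBBR]  L=[-1,-1/2,-1/4]  R=[-1/8,0]  — -3/16
G_6 [RBBBRR]  L=[-1,-1/2,-1/4]  R=[-3/16,-1/8,0]  — -7/32
G_7 [RBBBRRB]  L=[-1,-1/2,-1/4,-7/32]  R=[-3/16,-1/8,0]  — -13/64
G_8 [RBBBRRBR]  L=[-1,-1/2,-1/4,-7/32]  R=[-13/64,-3/16,-1/8,0]  — -27/128
G_9 [RBBBRRBRR]  L=[-1,-1/2,-1/4,-7/32]  R=[-27/128,-13/64,-3/16,-1/8,0]  — -55/256
G_10 [RBBBRRBRRR]  L=[-1,-1/2,-1/4,-7/32]  R=[-55/256,-27/128,-13/64,-3/16,-1/8,0]  — -111/512
G_11 [RBBBRRBRRRR]  L=[-1,-1/2,-1/4,-7/32]  R=[-111/512,-55/256,-27/128,-13/64,-3/16,-1/8,0]  — -223/1024
G_12 [RBBBRRBRRRRR]  L=[-1,-1/2,-1/4,-7/32]  R=[-223/1024,-111/512,-55/256,-27/128,-13/64,-3/16,-1/8,0]  — -447/2048
G_13 [RBBBRRBRRRRRB]  L=[-1,-1/2,-1/4,-7/32,-447/2048]  R=[-223/1024,-111/512,-55/256,-27/128,-13/64,-3/16,-1/8,0]  — -893/4096
G_14 [RBBBRRBRRRRRBR]  L=[-1,-1/2,-1/4,-7/32,-447/2048]  R=[-893/4096,-223/1024,-111/512,-55/256,-27/128,-13/64,-3/16,-1/8,0]  — -1787/8192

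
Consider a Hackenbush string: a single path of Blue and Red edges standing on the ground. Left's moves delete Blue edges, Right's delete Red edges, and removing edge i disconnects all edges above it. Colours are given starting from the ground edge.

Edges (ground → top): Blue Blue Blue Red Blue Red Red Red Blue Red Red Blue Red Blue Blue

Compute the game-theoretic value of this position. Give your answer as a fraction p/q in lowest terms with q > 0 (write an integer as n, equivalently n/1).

10391/4096

Build g(s[:k]) for k = 1..15, string s = Blue Blue Blue Red Blue Red Red Red Blue Red Red Blue Red Blue Blue.
g_1 [B]  L=[0]  R=[none]  => 1
g_2 [BB]  L=[0; 1]  R=[none]  => 2
g_3 [BBB]  L=[0; 1; 2]  R=[none]  => 3
g_4 [BBBR]  L=[0; 1; 2]  R=[3]  => 5/2
g_5 [BBBRB]  L=[0; 1; 2; 5/2]  R=[3]  => 11/4
g_6 [BBBRBR]  L=[0; 1; 2; 5/2]  R=[11/4; 3]  => 21/8
g_7 [BBBRBRR]  L=[0; 1; 2; 5/2]  R=[21/8; 11/4; 3]  => 41/16
g_8 [BBBRBRRR]  L=[0; 1; 2; 5/2]  R=[41/16; 21/8; 11/4; 3]  => 81/32
g_9 [BBBRBRRRB]  L=[0; 1; 2; 5/2; 81/32]  R=[41/16; 21/8; 11/4; 3]  => 163/64
g_10 [BBBRBRRRBR]  L=[0; 1; 2; 5/2; 81/32]  R=[163/64; 41/16; 21/8; 11/4; 3]  => 325/128
g_11 [BBBRBRRRBRR]  L=[0; 1; 2; 5/2; 81/32]  R=[325/128; 163/64; 41/16; 21/8; 11/4; 3]  => 649/256
g_12 [BBBRBRRRBRRB]  L=[0; 1; 2; 5/2; 81/32; 649/256]  R=[325/128; 163/64; 41/16; 21/8; 11/4; 3]  => 1299/512
g_13 [BBBRBRRRBRRBR]  L=[0; 1; 2; 5/2; 81/32; 649/256]  R=[1299/512; 325/128; 163/64; 41/16; 21/8; 11/4; 3]  => 2597/1024
g_14 [BBBRBRRRBRRBRB]  L=[0; 1; 2; 5/2; 81/32; 649/256; 2597/1024]  R=[1299/512; 325/128; 163/64; 41/16; 21/8; 11/4; 3]  => 5195/2048
g_15 [BBBRBRRRBRRBRBB]  L=[0; 1; 2; 5/2; 81/32; 649/256; 2597/1024; 5195/2048]  R=[1299/512; 325/128; 163/64; 41/16; 21/8; 11/4; 3]  => 10391/4096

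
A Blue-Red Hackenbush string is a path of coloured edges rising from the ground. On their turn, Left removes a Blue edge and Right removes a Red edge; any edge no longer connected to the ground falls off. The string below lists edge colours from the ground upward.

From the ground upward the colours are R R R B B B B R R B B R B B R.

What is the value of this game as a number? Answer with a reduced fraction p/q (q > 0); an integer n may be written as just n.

Build v(s[:k]) for k = 1..15, string s = R R R B B B B R R B B R B B R.
R: Left { · }, Right { 0 } -> simplest -1
RR: Left { · }, Right { -1,0 } -> simplest -2
RRR: Left { · }, Right { -2,-1,0 } -> simplest -3
RRRB: Left { -3 }, Right { -2,-1,0 } -> simplest -5/2
RRRBB: Left { -3,-5/2 }, Right { -2,-1,0 } -> simplest -9/4
RRRBBB: Left { -3,-5/2,-9/4 }, Right { -2,-1,0 } -> simplest -17/8
RRRBBBB: Left { -3,-5/2,-9/4,-17/8 }, Right { -2,-1,0 } -> simplest -33/16
RRRBBBBR: Left { -3,-5/2,-9/4,-17/8 }, Right { -33/16,-2,-1,0 } -> simplest -67/32
RRRBBBBRR: Left { -3,-5/2,-9/4,-17/8 }, Right { -67/32,-33/16,-2,-1,0 } -> simplest -135/64
RRRBBBBRRB: Left { -3,-5/2,-9/4,-17/8,-135/64 }, Right { -67/32,-33/16,-2,-1,0 } -> simplest -269/128
RRRBBBBRRBB: Left { -3,-5/2,-9/4,-17/8,-135/64,-269/128 }, Right { -67/32,-33/16,-2,-1,0 } -> simplest -537/256
RRRBBBBRRBBR: Left { -3,-5/2,-9/4,-17/8,-135/64,-269/128 }, Right { -537/256,-67/32,-33/16,-2,-1,0 } -> simplest -1075/512
RRRBBBBRRBBRB: Left { -3,-5/2,-9/4,-17/8,-135/64,-269/128,-1075/512 }, Right { -537/256,-67/32,-33/16,-2,-1,0 } -> simplest -2149/1024
RRRBBBBRRBBRBB: Left { -3,-5/2,-9/4,-17/8,-135/64,-269/128,-1075/512,-2149/1024 }, Right { -537/256,-67/32,-33/16,-2,-1,0 } -> simplest -4297/2048
RRRBBBBRRBBRBBR: Left { -3,-5/2,-9/4,-17/8,-135/64,-269/128,-1075/512,-2149/1024 }, Right { -4297/2048,-537/256,-67/32,-33/16,-2,-1,0 } -> simplest -8595/4096

-8595/4096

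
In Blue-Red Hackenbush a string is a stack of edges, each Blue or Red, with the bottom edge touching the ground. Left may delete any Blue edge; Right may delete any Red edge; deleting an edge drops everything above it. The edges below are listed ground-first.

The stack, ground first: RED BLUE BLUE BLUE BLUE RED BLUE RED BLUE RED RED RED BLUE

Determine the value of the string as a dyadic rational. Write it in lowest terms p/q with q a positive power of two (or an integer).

Recurse on prefixes of the 13-edge string RED BLUE BLUE BLUE BLUE RED BLUE RED BLUE RED RED RED BLUE:
G_1 [R]  L=[—]  R=[0]  so -1
G_2 [RB]  L=[-1]  R=[0]  so -1/2
G_3 [RBB]  L=[-1,-1/2]  R=[0]  so -1/4
G_4 [RBBB]  L=[-1,-1/2,-1/4]  R=[0]  so -1/8
G_5 [RBBBB]  L=[-1,-1/2,-1/4,-1/8]  R=[0]  so -1/16
G_6 [RBBBBR]  L=[-1,-1/2,-1/4,-1/8]  R=[-1/16,0]  so -3/32
G_7 [RBBBBRB]  L=[-1,-1/2,-1/4,-1/8,-3/32]  R=[-1/16,0]  so -5/64
G_8 [RBBBBRBR]  L=[-1,-1/2,-1/4,-1/8,-3/32]  R=[-5/64,-1/16,0]  so -11/128
G_9 [RBBBBRBRB]  L=[-1,-1/2,-1/4,-1/8,-3/32,-11/128]  R=[-5/64,-1/16,0]  so -21/256
G_10 [RBBBBRBRBR]  L=[-1,-1/2,-1/4,-1/8,-3/32,-11/128]  R=[-21/256,-5/64,-1/16,0]  so -43/512
G_11 [RBBBBRBRBRR]  L=[-1,-1/2,-1/4,-1/8,-3/32,-11/128]  R=[-43/512,-21/256,-5/64,-1/16,0]  so -87/1024
G_12 [RBBBBRBRBRRR]  L=[-1,-1/2,-1/4,-1/8,-3/32,-11/128]  R=[-87/1024,-43/512,-21/256,-5/64,-1/16,0]  so -175/2048
G_13 [RBBBBRBRBRRRB]  L=[-1,-1/2,-1/4,-1/8,-3/32,-11/128,-175/2048]  R=[-87/1024,-43/512,-21/256,-5/64,-1/16,0]  so -349/4096

-349/4096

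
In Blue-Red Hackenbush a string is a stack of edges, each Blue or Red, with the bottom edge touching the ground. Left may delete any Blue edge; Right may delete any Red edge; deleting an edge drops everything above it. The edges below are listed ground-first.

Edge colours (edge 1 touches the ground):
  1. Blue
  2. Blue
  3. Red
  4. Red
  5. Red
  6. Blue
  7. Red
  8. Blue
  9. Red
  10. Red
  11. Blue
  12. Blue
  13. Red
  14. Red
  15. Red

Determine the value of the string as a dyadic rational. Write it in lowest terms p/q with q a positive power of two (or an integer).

Prefix values for Blue Blue Red Red Red Blue Red Blue Red Red Blue Blue Red Red Red via {L|R} + simplicity:
step 1: add Blue to get B; options L={ 0 } R={ — } => 1
step 2: add Blue to get BB; options L={ 0,1 } R={ — } => 2
step 3: add Red to get BBR; options L={ 0,1 } R={ 2 } => 3/2
step 4: add Red to get BBRR; options L={ 0,1 } R={ 3/2,2 } => 5/4
step 5: add Red to get BBRRR; options L={ 0,1 } R={ 5/4,3/2,2 } => 9/8
step 6: add Blue to get BBRRRB; options L={ 0,1,9/8 } R={ 5/4,3/2,2 } => 19/16
step 7: add Red to get BBRRRBR; options L={ 0,1,9/8 } R={ 19/16,5/4,3/2,2 } => 37/32
step 8: add Blue to get BBRRRBRB; options L={ 0,1,9/8,37/32 } R={ 19/16,5/4,3/2,2 } => 75/64
step 9: add Red to get BBRRRBRBR; options L={ 0,1,9/8,37/32 } R={ 75/64,19/16,5/4,3/2,2 } => 149/128
step 10: add Red to get BBRRRBRBRR; options L={ 0,1,9/8,37/32 } R={ 149/128,75/64,19/16,5/4,3/2,2 } => 297/256
step 11: add Blue to get BBRRRBRBRRB; options L={ 0,1,9/8,37/32,297/256 } R={ 149/128,75/64,19/16,5/4,3/2,2 } => 595/512
step 12: add Blue to get BBRRRBRBRRBB; options L={ 0,1,9/8,37/32,297/256,595/512 } R={ 149/128,75/64,19/16,5/4,3/2,2 } => 1191/1024
step 13: add Red to get BBRRRBRBRRBBR; options L={ 0,1,9/8,37/32,297/256,595/512 } R={ 1191/1024,149/128,75/64,19/16,5/4,3/2,2 } => 2381/2048
step 14: add Red to get BBRRRBRBRRBBRR; options L={ 0,1,9/8,37/32,297/256,595/512 } R={ 2381/2048,1191/1024,149/128,75/64,19/16,5/4,3/2,2 } => 4761/4096
step 15: add Red to get BBRRRBRBRRBBRRR; options L={ 0,1,9/8,37/32,297/256,595/512 } R={ 4761/4096,2381/2048,1191/1024,149/128,75/64,19/16,5/4,3/2,2 } => 9521/8192

9521/8192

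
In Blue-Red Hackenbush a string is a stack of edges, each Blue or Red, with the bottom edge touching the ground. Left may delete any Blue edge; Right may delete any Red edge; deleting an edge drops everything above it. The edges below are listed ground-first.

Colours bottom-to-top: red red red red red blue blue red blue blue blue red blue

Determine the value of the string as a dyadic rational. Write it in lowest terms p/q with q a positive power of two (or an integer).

-1093/256

Prefix values for red red red red red blue blue red blue blue blue red blue via {L|R} + simplicity:
edge 1 of 13 (red): { · | 0 } ⇒ -1
edge 2 of 13 (red): { · | -1; 0 } ⇒ -2
edge 3 of 13 (red): { · | -2; -1; 0 } ⇒ -3
edge 4 of 13 (red): { · | -3; -2; -1; 0 } ⇒ -4
edge 5 of 13 (red): { · | -4; -3; -2; -1; 0 } ⇒ -5
edge 6 of 13 (blue): { -5 | -4; -3; -2; -1; 0 } ⇒ -9/2
edge 7 of 13 (blue): { -5; -9/2 | -4; -3; -2; -1; 0 } ⇒ -17/4
edge 8 of 13 (red): { -5; -9/2 | -17/4; -4; -3; -2; -1; 0 } ⇒ -35/8
edge 9 of 13 (blue): { -5; -9/2; -35/8 | -17/4; -4; -3; -2; -1; 0 } ⇒ -69/16
edge 10 of 13 (blue): { -5; -9/2; -35/8; -69/16 | -17/4; -4; -3; -2; -1; 0 } ⇒ -137/32
edge 11 of 13 (blue): { -5; -9/2; -35/8; -69/16; -137/32 | -17/4; -4; -3; -2; -1; 0 } ⇒ -273/64
edge 12 of 13 (red): { -5; -9/2; -35/8; -69/16; -137/32 | -273/64; -17/4; -4; -3; -2; -1; 0 } ⇒ -547/128
edge 13 of 13 (blue): { -5; -9/2; -35/8; -69/16; -137/32; -547/128 | -273/64; -17/4; -4; -3; -2; -1; 0 } ⇒ -1093/256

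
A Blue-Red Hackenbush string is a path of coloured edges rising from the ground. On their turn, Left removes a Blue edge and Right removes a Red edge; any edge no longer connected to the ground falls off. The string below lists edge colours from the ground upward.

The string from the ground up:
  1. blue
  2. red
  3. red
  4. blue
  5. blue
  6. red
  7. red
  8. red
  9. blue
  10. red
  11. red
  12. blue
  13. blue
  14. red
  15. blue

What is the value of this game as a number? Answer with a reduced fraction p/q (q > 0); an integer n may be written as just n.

Recurse on prefixes of the 15-edge string blue red red blue blue red red red blue red red blue blue red blue:
b: Left { 0 }, Right { none } = simplest 1
br: Left { 0 }, Right { 1 } = simplest 1/2
brr: Left { 0 }, Right { 1/2; 1 } = simplest 1/4
brrb: Left { 0; 1/4 }, Right { 1/2; 1 } = simplest 3/8
brrbb: Left { 0; 1/4; 3/8 }, Right { 1/2; 1 } = simplest 7/16
brrbbr: Left { 0; 1/4; 3/8 }, Right { 7/16; 1/2; 1 } = simplest 13/32
brrbbrr: Left { 0; 1/4; 3/8 }, Right { 13/32; 7/16; 1/2; 1 } = simplest 25/64
brrbbrrr: Left { 0; 1/4; 3/8 }, Right { 25/64; 13/32; 7/16; 1/2; 1 } = simplest 49/128
brrbbrrrb: Left { 0; 1/4; 3/8; 49/128 }, Right { 25/64; 13/32; 7/16; 1/2; 1 } = simplest 99/256
brrbbrrrbr: Left { 0; 1/4; 3/8; 49/128 }, Right { 99/256; 25/64; 13/32; 7/16; 1/2; 1 } = simplest 197/512
brrbbrrrbrr: Left { 0; 1/4; 3/8; 49/128 }, Right { 197/512; 99/256; 25/64; 13/32; 7/16; 1/2; 1 } = simplest 393/1024
brrbbrrrbrrb: Left { 0; 1/4; 3/8; 49/128; 393/1024 }, Right { 197/512; 99/256; 25/64; 13/32; 7/16; 1/2; 1 } = simplest 787/2048
brrbbrrrbrrbb: Left { 0; 1/4; 3/8; 49/128; 393/1024; 787/2048 }, Right { 197/512; 99/256; 25/64; 13/32; 7/16; 1/2; 1 } = simplest 1575/4096
brrbbrrrbrrbbr: Left { 0; 1/4; 3/8; 49/128; 393/1024; 787/2048 }, Right { 1575/4096; 197/512; 99/256; 25/64; 13/32; 7/16; 1/2; 1 } = simplest 3149/8192
brrbbrrrbrrbbrb: Left { 0; 1/4; 3/8; 49/128; 393/1024; 787/2048; 3149/8192 }, Right { 1575/4096; 197/512; 99/256; 25/64; 13/32; 7/16; 1/2; 1 } = simplest 6299/16384

6299/16384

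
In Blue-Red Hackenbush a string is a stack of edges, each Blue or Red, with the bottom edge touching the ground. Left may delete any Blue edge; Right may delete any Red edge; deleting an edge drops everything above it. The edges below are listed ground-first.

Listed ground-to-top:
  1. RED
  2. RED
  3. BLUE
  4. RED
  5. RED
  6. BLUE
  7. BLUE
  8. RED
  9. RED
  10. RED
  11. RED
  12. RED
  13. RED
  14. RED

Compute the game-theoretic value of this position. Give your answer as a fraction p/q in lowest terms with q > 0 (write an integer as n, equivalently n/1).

Recurse on prefixes of the 14-edge string RED RED BLUE RED RED BLUE BLUE RED RED RED RED RED RED RED:
edge 1 of 14 (RED): { · | 0 } => -1
edge 2 of 14 (RED): { · | -1; 0 } => -2
edge 3 of 14 (BLUE): { -2 | -1; 0 } => -3/2
edge 4 of 14 (RED): { -2 | -3/2; -1; 0 } => -7/4
edge 5 of 14 (RED): { -2 | -7/4; -3/2; -1; 0 } => -15/8
edge 6 of 14 (BLUE): { -2; -15/8 | -7/4; -3/2; -1; 0 } => -29/16
edge 7 of 14 (BLUE): { -2; -15/8; -29/16 | -7/4; -3/2; -1; 0 } => -57/32
edge 8 of 14 (RED): { -2; -15/8; -29/16 | -57/32; -7/4; -3/2; -1; 0 } => -115/64
edge 9 of 14 (RED): { -2; -15/8; -29/16 | -115/64; -57/32; -7/4; -3/2; -1; 0 } => -231/128
edge 10 of 14 (RED): { -2; -15/8; -29/16 | -231/128; -115/64; -57/32; -7/4; -3/2; -1; 0 } => -463/256
edge 11 of 14 (RED): { -2; -15/8; -29/16 | -463/256; -231/128; -115/64; -57/32; -7/4; -3/2; -1; 0 } => -927/512
edge 12 of 14 (RED): { -2; -15/8; -29/16 | -927/512; -463/256; -231/128; -115/64; -57/32; -7/4; -3/2; -1; 0 } => -1855/1024
edge 13 of 14 (RED): { -2; -15/8; -29/16 | -1855/1024; -927/512; -463/256; -231/128; -115/64; -57/32; -7/4; -3/2; -1; 0 } => -3711/2048
edge 14 of 14 (RED): { -2; -15/8; -29/16 | -3711/2048; -1855/1024; -927/512; -463/256; -231/128; -115/64; -57/32; -7/4; -3/2; -1; 0 } => -7423/4096

-7423/4096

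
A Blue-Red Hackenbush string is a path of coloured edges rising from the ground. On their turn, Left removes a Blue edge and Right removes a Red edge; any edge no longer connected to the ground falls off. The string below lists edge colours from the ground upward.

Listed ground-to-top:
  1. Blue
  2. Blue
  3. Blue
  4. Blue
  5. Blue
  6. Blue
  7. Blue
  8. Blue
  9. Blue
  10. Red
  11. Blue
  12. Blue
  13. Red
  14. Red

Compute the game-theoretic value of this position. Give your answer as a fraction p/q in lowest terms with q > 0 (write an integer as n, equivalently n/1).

value(B) = { 0 | · } gives 1
value(BB) = { 0, 1 | · } gives 2
value(BBB) = { 0, 1, 2 | · } gives 3
value(BBBB) = { 0, 1, 2, 3 | · } gives 4
value(BBBBB) = { 0, 1, 2, 3, 4 | · } gives 5
value(BBBBBB) = { 0, 1, 2, 3, 4, 5 | · } gives 6
value(BBBBBBB) = { 0, 1, 2, 3, 4, 5, 6 | · } gives 7
value(BBBBBBBB) = { 0, 1, 2, 3, 4, 5, 6, 7 | · } gives 8
value(BBBBBBBBB) = { 0, 1, 2, 3, 4, 5, 6, 7, 8 | · } gives 9
value(BBBBBBBBBR) = { 0, 1, 2, 3, 4, 5, 6, 7, 8 | 9 } gives 17/2
value(BBBBBBBBBRB) = { 0, 1, 2, 3, 4, 5, 6, 7, 8, 17/2 | 9 } gives 35/4
value(BBBBBBBBBRBB) = { 0, 1, 2, 3, 4, 5, 6, 7, 8, 17/2, 35/4 | 9 } gives 71/8
value(BBBBBBBBBRBBR) = { 0, 1, 2, 3, 4, 5, 6, 7, 8, 17/2, 35/4 | 71/8, 9 } gives 141/16
value(BBBBBBBBBRBBRR) = { 0, 1, 2, 3, 4, 5, 6, 7, 8, 17/2, 35/4 | 141/16, 71/8, 9 } gives 281/32

281/32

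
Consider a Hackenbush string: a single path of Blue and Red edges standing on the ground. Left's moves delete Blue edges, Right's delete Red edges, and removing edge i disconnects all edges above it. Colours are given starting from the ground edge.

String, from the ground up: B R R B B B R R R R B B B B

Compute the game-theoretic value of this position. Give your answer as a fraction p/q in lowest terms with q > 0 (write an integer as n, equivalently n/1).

3615/8192

G(B) = { 0 | — } -> 1
G(BR) = { 0 | 1 } -> 1/2
G(BRR) = { 0 | 1/2, 1 } -> 1/4
G(BRRB) = { 0, 1/4 | 1/2, 1 } -> 3/8
G(BRRBB) = { 0, 1/4, 3/8 | 1/2, 1 } -> 7/16
G(BRRBBB) = { 0, 1/4, 3/8, 7/16 | 1/2, 1 } -> 15/32
G(BRRBBBR) = { 0, 1/4, 3/8, 7/16 | 15/32, 1/2, 1 } -> 29/64
G(BRRBBBRR) = { 0, 1/4, 3/8, 7/16 | 29/64, 15/32, 1/2, 1 } -> 57/128
G(BRRBBBRRR) = { 0, 1/4, 3/8, 7/16 | 57/128, 29/64, 15/32, 1/2, 1 } -> 113/256
G(BRRBBBRRRR) = { 0, 1/4, 3/8, 7/16 | 113/256, 57/128, 29/64, 15/32, 1/2, 1 } -> 225/512
G(BRRBBBRRRRB) = { 0, 1/4, 3/8, 7/16, 225/512 | 113/256, 57/128, 29/64, 15/32, 1/2, 1 } -> 451/1024
G(BRRBBBRRRRBB) = { 0, 1/4, 3/8, 7/16, 225/512, 451/1024 | 113/256, 57/128, 29/64, 15/32, 1/2, 1 } -> 903/2048
G(BRRBBBRRRRBBB) = { 0, 1/4, 3/8, 7/16, 225/512, 451/1024, 903/2048 | 113/256, 57/128, 29/64, 15/32, 1/2, 1 } -> 1807/4096
G(BRRBBBRRRRBBBB) = { 0, 1/4, 3/8, 7/16, 225/512, 451/1024, 903/2048, 1807/4096 | 113/256, 57/128, 29/64, 15/32, 1/2, 1 } -> 3615/8192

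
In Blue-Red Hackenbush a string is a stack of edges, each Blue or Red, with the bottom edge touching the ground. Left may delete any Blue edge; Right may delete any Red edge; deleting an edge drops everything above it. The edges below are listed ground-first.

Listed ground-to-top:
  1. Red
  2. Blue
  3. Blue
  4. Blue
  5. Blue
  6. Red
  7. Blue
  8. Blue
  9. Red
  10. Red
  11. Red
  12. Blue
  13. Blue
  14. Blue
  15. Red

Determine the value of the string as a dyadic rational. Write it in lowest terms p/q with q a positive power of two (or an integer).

Recurse on prefixes of the 15-edge string Red Blue Blue Blue Blue Red Blue Blue Red Red Red Blue Blue Blue Red:
R: Left { · }, Right { 0 } gives simplest -1
RB: Left { -1 }, Right { 0 } gives simplest -1/2
RBB: Left { -1; -1/2 }, Right { 0 } gives simplest -1/4
RBBB: Left { -1; -1/2; -1/4 }, Right { 0 } gives simplest -1/8
RBBBB: Left { -1; -1/2; -1/4; -1/8 }, Right { 0 } gives simplest -1/16
RBBBBR: Left { -1; -1/2; -1/4; -1/8 }, Right { -1/16; 0 } gives simplest -3/32
RBBBBRB: Left { -1; -1/2; -1/4; -1/8; -3/32 }, Right { -1/16; 0 } gives simplest -5/64
RBBBBRBB: Left { -1; -1/2; -1/4; -1/8; -3/32; -5/64 }, Right { -1/16; 0 } gives simplest -9/128
RBBBBRBBR: Left { -1; -1/2; -1/4; -1/8; -3/32; -5/64 }, Right { -9/128; -1/16; 0 } gives simplest -19/256
RBBBBRBBRR: Left { -1; -1/2; -1/4; -1/8; -3/32; -5/64 }, Right { -19/256; -9/128; -1/16; 0 } gives simplest -39/512
RBBBBRBBRRR: Left { -1; -1/2; -1/4; -1/8; -3/32; -5/64 }, Right { -39/512; -19/256; -9/128; -1/16; 0 } gives simplest -79/1024
RBBBBRBBRRRB: Left { -1; -1/2; -1/4; -1/8; -3/32; -5/64; -79/1024 }, Right { -39/512; -19/256; -9/128; -1/16; 0 } gives simplest -157/2048
RBBBBRBBRRRBB: Left { -1; -1/2; -1/4; -1/8; -3/32; -5/64; -79/1024; -157/2048 }, Right { -39/512; -19/256; -9/128; -1/16; 0 } gives simplest -313/4096
RBBBBRBBRRRBBB: Left { -1; -1/2; -1/4; -1/8; -3/32; -5/64; -79/1024; -157/2048; -313/4096 }, Right { -39/512; -19/256; -9/128; -1/16; 0 } gives simplest -625/8192
RBBBBRBBRRRBBBR: Left { -1; -1/2; -1/4; -1/8; -3/32; -5/64; -79/1024; -157/2048; -313/4096 }, Right { -625/8192; -39/512; -19/256; -9/128; -1/16; 0 } gives simplest -1251/16384

-1251/16384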